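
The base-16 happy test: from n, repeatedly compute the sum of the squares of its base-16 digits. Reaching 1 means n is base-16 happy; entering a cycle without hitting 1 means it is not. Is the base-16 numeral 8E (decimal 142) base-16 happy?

142 = (8,14)_16 → 8² + 14² = 260
260 = (1,0,4)_16 → 1² + 0² + 4² = 17
17 = (1,1)_16 → 1² + 1² = 2
2 = (2)_16 → 2² = 4
4 = (4)_16 → 4² = 16
16 = (1,0)_16 → 1² + 0² = 1  — reached 1.

base-16 happy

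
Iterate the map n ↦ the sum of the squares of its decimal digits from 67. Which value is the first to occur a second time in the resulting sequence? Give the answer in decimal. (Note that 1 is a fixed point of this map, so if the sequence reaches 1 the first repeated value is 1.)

89

67 → 6² + 7² = 85
85 → 8² + 5² = 89
89 → 8² + 9² = 145
145 → 1² + 4² + 5² = 42
42 → 4² + 2² = 20
20 → 2² + 0² = 4
4 → 4² = 16
16 → 1² + 6² = 37
37 → 3² + 7² = 58
58 → 5² + 8² = 89  — 89 already appeared earlier.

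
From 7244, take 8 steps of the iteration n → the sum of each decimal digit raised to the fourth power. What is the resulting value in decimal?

6725

7244 → 7⁴ + 2⁴ + 4⁴ + 4⁴ = 2929
2929 → 2⁴ + 9⁴ + 2⁴ + 9⁴ = 13154
13154 → 1⁴ + 3⁴ + 1⁴ + 5⁴ + 4⁴ = 964
964 → 9⁴ + 6⁴ + 4⁴ = 8113
8113 → 8⁴ + 1⁴ + 1⁴ + 3⁴ = 4179
4179 → 4⁴ + 1⁴ + 7⁴ + 9⁴ = 9219
9219 → 9⁴ + 2⁴ + 1⁴ + 9⁴ = 13139
13139 → 1⁴ + 3⁴ + 1⁴ + 3⁴ + 9⁴ = 6725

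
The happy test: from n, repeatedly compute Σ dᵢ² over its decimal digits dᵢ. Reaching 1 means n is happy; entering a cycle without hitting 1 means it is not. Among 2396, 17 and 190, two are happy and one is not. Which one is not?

2396: 2396 → 130 → 10 → 1  — reaches 1 (happy)
17: 17 → 50 → 25 → 29 → 85 → 89 → 145 → 42 → 20 → 4 → 16 → 37 → 58 → 89  — repeats 89 (not happy)
190: 190 → 82 → 68 → 100 → 1  — reaches 1 (happy)

17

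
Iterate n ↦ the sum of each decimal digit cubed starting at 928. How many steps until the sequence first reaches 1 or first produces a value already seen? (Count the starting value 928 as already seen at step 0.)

928 → 1249
1249 → 802
802 → 520
520 → 133
133 → 55
55 → 250
250 → 133  — 133 repeats.
That took 7 steps.

7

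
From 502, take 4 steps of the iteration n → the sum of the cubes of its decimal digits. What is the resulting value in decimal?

502 → 5³ + 0³ + 2³ = 125 + 0 + 8 = 133
133 → 1³ + 3³ + 3³ = 1 + 27 + 27 = 55
55 → 5³ + 5³ = 125 + 125 = 250
250 → 2³ + 5³ + 0³ = 8 + 125 + 0 = 133

133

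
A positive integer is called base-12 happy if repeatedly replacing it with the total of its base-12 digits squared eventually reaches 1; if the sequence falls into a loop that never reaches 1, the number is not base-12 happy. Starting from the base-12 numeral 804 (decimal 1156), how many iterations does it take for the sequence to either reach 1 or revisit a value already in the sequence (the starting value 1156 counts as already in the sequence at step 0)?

1156 = (8,0,4)_12 → 8² + 0² + 4² = 80
80 = (6,8)_12 → 6² + 8² = 100
100 = (8,4)_12 → 8² + 4² = 80  — 80 repeats.
That took 3 steps.

3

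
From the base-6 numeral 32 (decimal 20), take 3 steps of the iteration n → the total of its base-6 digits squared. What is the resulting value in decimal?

20 = (3,2)_6 → 3² + 2² = 13
13 = (2,1)_6 → 2² + 1² = 5
5 = (5)_6 → 5² = 25

25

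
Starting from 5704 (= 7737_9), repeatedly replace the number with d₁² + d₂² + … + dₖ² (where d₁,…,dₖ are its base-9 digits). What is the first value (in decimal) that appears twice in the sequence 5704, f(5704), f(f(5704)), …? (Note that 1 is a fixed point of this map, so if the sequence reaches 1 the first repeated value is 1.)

74

5704 = (7,7,3,7)_9 → 7² + 7² + 3² + 7² = 49 + 49 + 9 + 49 = 156
156 = (1,8,3)_9 → 1² + 8² + 3² = 1 + 64 + 9 = 74
74 = (8,2)_9 → 8² + 2² = 64 + 4 = 68
68 = (7,5)_9 → 7² + 5² = 49 + 25 = 74  — 74 already appeared earlier.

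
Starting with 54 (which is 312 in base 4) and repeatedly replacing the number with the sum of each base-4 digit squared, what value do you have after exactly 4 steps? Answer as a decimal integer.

54 = (3,1,2)_4 → 3² + 1² + 2² = 14
14 = (3,2)_4 → 3² + 2² = 13
13 = (3,1)_4 → 3² + 1² = 10
10 = (2,2)_4 → 2² + 2² = 8

8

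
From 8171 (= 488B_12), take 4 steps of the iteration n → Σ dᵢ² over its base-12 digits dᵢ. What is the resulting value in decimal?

8171 = (4,8,8,11)_12 → 4² + 8² + 8² + 11² = 265
265 = (1,10,1)_12 → 1² + 10² + 1² = 102
102 = (8,6)_12 → 8² + 6² = 100
100 = (8,4)_12 → 8² + 4² = 80

80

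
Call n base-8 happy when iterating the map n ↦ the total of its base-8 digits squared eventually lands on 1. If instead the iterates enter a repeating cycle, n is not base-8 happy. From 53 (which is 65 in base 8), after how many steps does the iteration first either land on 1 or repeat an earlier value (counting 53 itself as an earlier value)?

53 = (6,5)_8 → 6² + 5² = 61
61 = (7,5)_8 → 7² + 5² = 74
74 = (1,1,2)_8 → 1² + 1² + 2² = 6
6 = (6)_8 → 6² = 36
36 = (4,4)_8 → 4² + 4² = 32
32 = (4,0)_8 → 4² + 0² = 16
16 = (2,0)_8 → 2² + 0² = 4
4 = (4)_8 → 4² = 16  — 16 repeats.
That took 8 steps.

8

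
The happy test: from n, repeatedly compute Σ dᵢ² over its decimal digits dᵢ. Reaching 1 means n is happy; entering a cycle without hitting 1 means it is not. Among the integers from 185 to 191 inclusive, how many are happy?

185: 185 → 90 → 81 → 65 → 61 → 37 → 58 → 89 → 145 → 42 → 20 → 4 → 16 → 37  — not happy
186: 186 → 101 → 2 → 4 → 16 → 37 → 58 → 89 → 145 → 42 → 20 → 4  — not happy
187: 187 → 114 → 18 → 65 → 61 → 37 → 58 → 89 → 145 → 42 → 20 → 4 → 16 → 37  — not happy
188: 188 → 129 → 86 → 100 → 1  — happy
189: 189 → 146 → 53 → 34 → 25 → 29 → 85 → 89 → 145 → 42 → 20 → 4 → 16 → 37 → 58 → 89  — not happy
190: 190 → 82 → 68 → 100 → 1  — happy
191: 191 → 83 → 73 → 58 → 89 → 145 → 42 → 20 → 4 → 16 → 37 → 58  — not happy
happy: 188, 190

2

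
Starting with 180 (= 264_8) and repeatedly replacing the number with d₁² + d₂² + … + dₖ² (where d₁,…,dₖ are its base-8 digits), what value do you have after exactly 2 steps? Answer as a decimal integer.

180 = (2,6,4)_8 → 2² + 6² + 4² = 56
56 = (7,0)_8 → 7² + 0² = 49

49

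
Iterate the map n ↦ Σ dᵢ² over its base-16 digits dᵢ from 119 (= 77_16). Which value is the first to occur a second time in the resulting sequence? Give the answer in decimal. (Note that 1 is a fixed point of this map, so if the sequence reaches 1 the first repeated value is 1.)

1

119 = (7,7)_16 → 7² + 7² = 98
98 = (6,2)_16 → 6² + 2² = 40
40 = (2,8)_16 → 2² + 8² = 68
68 = (4,4)_16 → 4² + 4² = 32
32 = (2,0)_16 → 2² + 0² = 4
4 = (4)_16 → 4² = 16
16 = (1,0)_16 → 1² + 0² = 1  — reached the fixed point 1.
1 → 1, so 1 is the first repeated value.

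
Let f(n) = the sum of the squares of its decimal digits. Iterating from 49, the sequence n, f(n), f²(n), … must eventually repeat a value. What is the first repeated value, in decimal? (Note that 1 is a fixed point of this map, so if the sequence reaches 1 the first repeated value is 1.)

1

49 → 4² + 9² = 97
97 → 9² + 7² = 130
130 → 1² + 3² + 0² = 10
10 → 1² + 0² = 1  — reached the fixed point 1.
1 → 1, so 1 is the first repeated value.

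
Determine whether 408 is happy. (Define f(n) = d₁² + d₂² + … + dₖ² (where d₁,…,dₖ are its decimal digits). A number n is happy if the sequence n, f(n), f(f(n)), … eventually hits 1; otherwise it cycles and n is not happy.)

408 → 4² + 0² + 8² = 16 + 0 + 64 = 80
80 → 8² + 0² = 64 + 0 = 64
64 → 6² + 4² = 36 + 16 = 52
52 → 5² + 2² = 25 + 4 = 29
29 → 2² + 9² = 4 + 81 = 85
85 → 8² + 5² = 64 + 25 = 89
89 → 8² + 9² = 64 + 81 = 145
145 → 1² + 4² + 5² = 1 + 16 + 25 = 42
42 → 4² + 2² = 16 + 4 = 20
20 → 2² + 0² = 4 + 0 = 4
4 → 4² = 16
16 → 1² + 6² = 1 + 36 = 37
37 → 3² + 7² = 9 + 49 = 58
58 → 5² + 8² = 25 + 64 = 89  — 89 already seen; the sequence cycles without reaching 1.

not happy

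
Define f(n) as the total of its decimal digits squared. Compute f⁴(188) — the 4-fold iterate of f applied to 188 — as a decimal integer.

1

188 → 129
129 → 86
86 → 100
100 → 1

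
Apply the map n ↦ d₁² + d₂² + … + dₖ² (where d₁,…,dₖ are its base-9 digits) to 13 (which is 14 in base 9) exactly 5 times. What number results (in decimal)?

13 = (1,4)_9 → 1² + 4² = 1 + 16 = 17
17 = (1,8)_9 → 1² + 8² = 1 + 64 = 65
65 = (7,2)_9 → 7² + 2² = 49 + 4 = 53
53 = (5,8)_9 → 5² + 8² = 25 + 64 = 89
89 = (1,0,8)_9 → 1² + 0² + 8² = 1 + 0 + 64 = 65

65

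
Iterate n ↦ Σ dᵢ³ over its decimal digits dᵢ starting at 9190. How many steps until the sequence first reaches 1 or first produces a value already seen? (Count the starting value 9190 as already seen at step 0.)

3

9190 → 9³ + 1³ + 9³ + 0³ = 729 + 1 + 729 + 0 = 1459
1459 → 1³ + 4³ + 5³ + 9³ = 1 + 64 + 125 + 729 = 919
919 → 9³ + 1³ + 9³ = 729 + 1 + 729 = 1459  — 1459 repeats.
That took 3 steps.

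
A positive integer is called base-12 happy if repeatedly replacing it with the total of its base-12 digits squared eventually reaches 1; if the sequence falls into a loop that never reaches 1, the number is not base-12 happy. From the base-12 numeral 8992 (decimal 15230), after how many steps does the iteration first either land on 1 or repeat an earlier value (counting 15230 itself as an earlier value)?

15230 = (8,9,9,2)_12 → 8² + 9² + 9² + 2² = 230
230 = (1,7,2)_12 → 1² + 7² + 2² = 54
54 = (4,6)_12 → 4² + 6² = 52
52 = (4,4)_12 → 4² + 4² = 32
32 = (2,8)_12 → 2² + 8² = 68
68 = (5,8)_12 → 5² + 8² = 89
89 = (7,5)_12 → 7² + 5² = 74
74 = (6,2)_12 → 6² + 2² = 40
40 = (3,4)_12 → 3² + 4² = 25
25 = (2,1)_12 → 2² + 1² = 5
5 = (5)_12 → 5² = 25  — 25 repeats.
That took 11 steps.

11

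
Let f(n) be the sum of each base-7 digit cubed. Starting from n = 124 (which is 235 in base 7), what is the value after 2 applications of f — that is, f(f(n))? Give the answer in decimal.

244

124 = (2,3,5)_7 → 160
160 = (3,1,6)_7 → 244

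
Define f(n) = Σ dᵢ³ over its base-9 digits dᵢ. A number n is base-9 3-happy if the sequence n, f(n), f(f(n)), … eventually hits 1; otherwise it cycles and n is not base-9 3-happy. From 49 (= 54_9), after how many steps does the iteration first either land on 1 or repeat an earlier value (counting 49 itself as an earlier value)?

49 = (5,4)_9 → 5³ + 4³ = 125 + 64 = 189
189 = (2,3,0)_9 → 2³ + 3³ + 0³ = 8 + 27 + 0 = 35
35 = (3,8)_9 → 3³ + 8³ = 27 + 512 = 539
539 = (6,5,8)_9 → 6³ + 5³ + 8³ = 216 + 125 + 512 = 853
853 = (1,1,4,7)_9 → 1³ + 1³ + 4³ + 7³ = 1 + 1 + 64 + 343 = 409
409 = (5,0,4)_9 → 5³ + 0³ + 4³ = 125 + 0 + 64 = 189  — 189 repeats.
That took 6 steps.

6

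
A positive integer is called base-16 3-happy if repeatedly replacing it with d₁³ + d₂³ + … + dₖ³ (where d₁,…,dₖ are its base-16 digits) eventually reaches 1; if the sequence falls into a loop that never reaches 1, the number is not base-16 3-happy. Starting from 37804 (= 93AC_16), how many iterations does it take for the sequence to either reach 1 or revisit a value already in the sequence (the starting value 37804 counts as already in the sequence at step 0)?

37804 = (9,3,10,12)_16 → 9³ + 3³ + 10³ + 12³ = 3484
3484 = (13,9,12)_16 → 13³ + 9³ + 12³ = 4654
4654 = (1,2,2,14)_16 → 1³ + 2³ + 2³ + 14³ = 2761
2761 = (10,12,9)_16 → 10³ + 12³ + 9³ = 3457
3457 = (13,8,1)_16 → 13³ + 8³ + 1³ = 2710
2710 = (10,9,6)_16 → 10³ + 9³ + 6³ = 1945
1945 = (7,9,9)_16 → 7³ + 9³ + 9³ = 1801
1801 = (7,0,9)_16 → 7³ + 0³ + 9³ = 1072
1072 = (4,3,0)_16 → 4³ + 3³ + 0³ = 91
91 = (5,11)_16 → 5³ + 11³ = 1456
1456 = (5,11,0)_16 → 5³ + 11³ + 0³ = 1456  — 1456 repeats.
That took 11 steps.

11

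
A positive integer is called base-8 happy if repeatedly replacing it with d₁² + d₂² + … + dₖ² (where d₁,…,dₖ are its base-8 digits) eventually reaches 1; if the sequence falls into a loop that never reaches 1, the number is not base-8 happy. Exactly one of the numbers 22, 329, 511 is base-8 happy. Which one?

22: 22 → 40 → 25 → 10 → 5 → 25  — repeats 25 (not base-8 happy)
329: 329 → 27 → 18 → 8 → 1  — reaches 1 (base-8 happy)
511: 511 → 147 → 17 → 5 → 25 → 10 → 5  — repeats 5 (not base-8 happy)

329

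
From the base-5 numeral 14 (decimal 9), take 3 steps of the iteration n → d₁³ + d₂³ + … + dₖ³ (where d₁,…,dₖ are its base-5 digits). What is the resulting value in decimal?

9 = (1,4)_5 → 65
65 = (2,3,0)_5 → 35
35 = (1,2,0)_5 → 9

9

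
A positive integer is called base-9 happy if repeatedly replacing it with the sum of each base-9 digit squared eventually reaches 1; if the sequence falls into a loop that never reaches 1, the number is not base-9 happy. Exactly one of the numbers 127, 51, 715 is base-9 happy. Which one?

127

127: 127 → 27 → 9 → 1  — reaches 1 (base-9 happy)
51: 51 → 61 → 85 → 17 → 65 → 53 → 89 → 65  — repeats 65 (not base-9 happy)
715: 715 → 129 → 35 → 73 → 65 → 53 → 89 → 65  — repeats 65 (not base-9 happy)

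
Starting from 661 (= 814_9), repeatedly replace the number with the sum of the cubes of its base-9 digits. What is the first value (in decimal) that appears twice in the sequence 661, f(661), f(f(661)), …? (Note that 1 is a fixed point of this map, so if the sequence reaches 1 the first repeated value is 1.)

661 = (8,1,4)_9 → 8³ + 1³ + 4³ = 577
577 = (7,1,1)_9 → 7³ + 1³ + 1³ = 345
345 = (4,2,3)_9 → 4³ + 2³ + 3³ = 99
99 = (1,2,0)_9 → 1³ + 2³ + 0³ = 9
9 = (1,0)_9 → 1³ + 0³ = 1  — reached the fixed point 1.
1 → 1, so 1 is the first repeated value.

1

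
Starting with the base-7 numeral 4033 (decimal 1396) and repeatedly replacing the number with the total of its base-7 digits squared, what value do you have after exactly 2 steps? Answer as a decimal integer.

1396 = (4,0,3,3)_7 → 34
34 = (4,6)_7 → 52

52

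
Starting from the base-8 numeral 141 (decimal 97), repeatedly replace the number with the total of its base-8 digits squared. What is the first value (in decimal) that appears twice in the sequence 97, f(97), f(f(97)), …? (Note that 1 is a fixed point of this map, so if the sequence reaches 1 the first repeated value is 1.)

1

97 = (1,4,1)_8 → 18
18 = (2,2)_8 → 8
8 = (1,0)_8 → 1  — reached the fixed point 1.
1 → 1, so 1 is the first repeated value.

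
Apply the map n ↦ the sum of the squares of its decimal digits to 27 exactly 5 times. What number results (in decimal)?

85

27 → 2² + 7² = 4 + 49 = 53
53 → 5² + 3² = 25 + 9 = 34
34 → 3² + 4² = 9 + 16 = 25
25 → 2² + 5² = 4 + 25 = 29
29 → 2² + 9² = 4 + 81 = 85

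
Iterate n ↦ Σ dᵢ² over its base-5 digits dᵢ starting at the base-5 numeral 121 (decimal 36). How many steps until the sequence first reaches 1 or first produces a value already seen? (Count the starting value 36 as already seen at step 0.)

36 = (1,2,1)_5 → 6
6 = (1,1)_5 → 2
2 = (2)_5 → 4
4 = (4)_5 → 16
16 = (3,1)_5 → 10
10 = (2,0)_5 → 4  — 4 repeats.
That took 6 steps.

6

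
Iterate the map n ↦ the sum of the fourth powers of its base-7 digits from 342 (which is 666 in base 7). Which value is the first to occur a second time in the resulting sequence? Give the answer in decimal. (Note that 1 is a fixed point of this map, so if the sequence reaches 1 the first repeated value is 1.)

1378

342 = (6,6,6)_7 → 6⁴ + 6⁴ + 6⁴ = 1296 + 1296 + 1296 = 3888
3888 = (1,4,2,2,3)_7 → 1⁴ + 4⁴ + 2⁴ + 2⁴ + 3⁴ = 1 + 256 + 16 + 16 + 81 = 370
370 = (1,0,3,6)_7 → 1⁴ + 0⁴ + 3⁴ + 6⁴ = 1 + 0 + 81 + 1296 = 1378
1378 = (4,0,0,6)_7 → 4⁴ + 0⁴ + 0⁴ + 6⁴ = 256 + 0 + 0 + 1296 = 1552
1552 = (4,3,4,5)_7 → 4⁴ + 3⁴ + 4⁴ + 5⁴ = 256 + 81 + 256 + 625 = 1218
1218 = (3,3,6,0)_7 → 3⁴ + 3⁴ + 6⁴ + 0⁴ = 81 + 81 + 1296 + 0 = 1458
1458 = (4,1,5,2)_7 → 4⁴ + 1⁴ + 5⁴ + 2⁴ = 256 + 1 + 625 + 16 = 898
898 = (2,4,2,2)_7 → 2⁴ + 4⁴ + 2⁴ + 2⁴ = 16 + 256 + 16 + 16 = 304
304 = (6,1,3)_7 → 6⁴ + 1⁴ + 3⁴ = 1296 + 1 + 81 = 1378  — 1378 already appeared earlier.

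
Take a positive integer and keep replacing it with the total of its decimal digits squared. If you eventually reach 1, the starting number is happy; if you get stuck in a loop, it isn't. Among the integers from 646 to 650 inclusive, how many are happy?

646: 646 → 88 → 128 → 69 → 117 → 51 → 26 → 40 → 16 → 37 → 58 → 89 → 145 → 42 → 20 → 4 → 16  — not happy
647: 647 → 101 → 2 → 4 → 16 → 37 → 58 → 89 → 145 → 42 → 20 → 4  — not happy
648: 648 → 116 → 38 → 73 → 58 → 89 → 145 → 42 → 20 → 4 → 16 → 37 → 58  — not happy
649: 649 → 133 → 19 → 82 → 68 → 100 → 1  — happy
650: 650 → 61 → 37 → 58 → 89 → 145 → 42 → 20 → 4 → 16 → 37  — not happy
happy: 649

1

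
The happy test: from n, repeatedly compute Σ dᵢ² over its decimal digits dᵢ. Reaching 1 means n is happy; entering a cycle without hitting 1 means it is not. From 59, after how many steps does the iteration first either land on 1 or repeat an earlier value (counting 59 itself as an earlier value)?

10

59 → 5² + 9² = 25 + 81 = 106
106 → 1² + 0² + 6² = 1 + 0 + 36 = 37
37 → 3² + 7² = 9 + 49 = 58
58 → 5² + 8² = 25 + 64 = 89
89 → 8² + 9² = 64 + 81 = 145
145 → 1² + 4² + 5² = 1 + 16 + 25 = 42
42 → 4² + 2² = 16 + 4 = 20
20 → 2² + 0² = 4 + 0 = 4
4 → 4² = 16
16 → 1² + 6² = 1 + 36 = 37  — 37 repeats.
That took 10 steps.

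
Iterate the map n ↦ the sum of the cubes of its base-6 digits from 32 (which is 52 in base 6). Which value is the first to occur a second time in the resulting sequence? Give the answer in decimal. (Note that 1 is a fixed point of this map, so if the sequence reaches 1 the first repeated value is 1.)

1

32 = (5,2)_6 → 5³ + 2³ = 133
133 = (3,4,1)_6 → 3³ + 4³ + 1³ = 92
92 = (2,3,2)_6 → 2³ + 3³ + 2³ = 43
43 = (1,1,1)_6 → 1³ + 1³ + 1³ = 3
3 = (3)_6 → 3³ = 27
27 = (4,3)_6 → 4³ + 3³ = 91
91 = (2,3,1)_6 → 2³ + 3³ + 1³ = 36
36 = (1,0,0)_6 → 1³ + 0³ + 0³ = 1  — reached the fixed point 1.
1 → 1, so 1 is the first repeated value.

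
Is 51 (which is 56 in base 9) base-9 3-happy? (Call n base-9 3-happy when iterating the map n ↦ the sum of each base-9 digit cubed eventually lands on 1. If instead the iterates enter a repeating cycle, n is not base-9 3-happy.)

base-9 3-happy

51 = (5,6)_9 → 5³ + 6³ = 125 + 216 = 341
341 = (4,1,8)_9 → 4³ + 1³ + 8³ = 64 + 1 + 512 = 577
577 = (7,1,1)_9 → 7³ + 1³ + 1³ = 343 + 1 + 1 = 345
345 = (4,2,3)_9 → 4³ + 2³ + 3³ = 64 + 8 + 27 = 99
99 = (1,2,0)_9 → 1³ + 2³ + 0³ = 1 + 8 + 0 = 9
9 = (1,0)_9 → 1³ + 0³ = 1 + 0 = 1  — reached 1.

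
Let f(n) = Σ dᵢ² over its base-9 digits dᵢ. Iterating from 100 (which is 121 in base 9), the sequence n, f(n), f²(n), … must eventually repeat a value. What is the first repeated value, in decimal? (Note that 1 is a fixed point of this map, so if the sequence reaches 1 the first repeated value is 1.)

50

100 = (1,2,1)_9 → 1² + 2² + 1² = 6
6 = (6)_9 → 6² = 36
36 = (4,0)_9 → 4² + 0² = 16
16 = (1,7)_9 → 1² + 7² = 50
50 = (5,5)_9 → 5² + 5² = 50  — 50 already appeared earlier.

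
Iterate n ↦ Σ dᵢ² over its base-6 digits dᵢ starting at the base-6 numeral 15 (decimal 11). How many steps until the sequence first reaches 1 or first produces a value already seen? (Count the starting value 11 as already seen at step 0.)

11 = (1,5)_6 → 1² + 5² = 26
26 = (4,2)_6 → 4² + 2² = 20
20 = (3,2)_6 → 3² + 2² = 13
13 = (2,1)_6 → 2² + 1² = 5
5 = (5)_6 → 5² = 25
25 = (4,1)_6 → 4² + 1² = 17
17 = (2,5)_6 → 2² + 5² = 29
29 = (4,5)_6 → 4² + 5² = 41
41 = (1,0,5)_6 → 1² + 0² + 5² = 26  — 26 repeats.
That took 9 steps.

9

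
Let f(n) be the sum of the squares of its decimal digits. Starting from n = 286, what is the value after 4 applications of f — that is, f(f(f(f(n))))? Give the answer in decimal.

286 → 2² + 8² + 6² = 4 + 64 + 36 = 104
104 → 1² + 0² + 4² = 1 + 0 + 16 = 17
17 → 1² + 7² = 1 + 49 = 50
50 → 5² + 0² = 25 + 0 = 25

25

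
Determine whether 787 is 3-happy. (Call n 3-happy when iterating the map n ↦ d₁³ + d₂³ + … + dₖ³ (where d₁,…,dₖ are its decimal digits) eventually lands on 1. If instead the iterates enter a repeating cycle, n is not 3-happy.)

787 → 7³ + 8³ + 7³ = 343 + 512 + 343 = 1198
1198 → 1³ + 1³ + 9³ + 8³ = 1 + 1 + 729 + 512 = 1243
1243 → 1³ + 2³ + 4³ + 3³ = 1 + 8 + 64 + 27 = 100
100 → 1³ + 0³ + 0³ = 1 + 0 + 0 = 1  — reached 1.

3-happy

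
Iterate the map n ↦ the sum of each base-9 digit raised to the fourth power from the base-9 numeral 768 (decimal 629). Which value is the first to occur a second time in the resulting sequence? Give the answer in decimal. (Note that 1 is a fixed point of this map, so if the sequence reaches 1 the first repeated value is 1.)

1

629 = (7,6,8)_9 → 7⁴ + 6⁴ + 8⁴ = 7793
7793 = (1,1,6,1,8)_9 → 1⁴ + 1⁴ + 6⁴ + 1⁴ + 8⁴ = 5395
5395 = (7,3,5,4)_9 → 7⁴ + 3⁴ + 5⁴ + 4⁴ = 3363
3363 = (4,5,4,6)_9 → 4⁴ + 5⁴ + 4⁴ + 6⁴ = 2433
2433 = (3,3,0,3)_9 → 3⁴ + 3⁴ + 0⁴ + 3⁴ = 243
243 = (3,0,0)_9 → 3⁴ + 0⁴ + 0⁴ = 81
81 = (1,0,0)_9 → 1⁴ + 0⁴ + 0⁴ = 1  — reached the fixed point 1.
1 → 1, so 1 is the first repeated value.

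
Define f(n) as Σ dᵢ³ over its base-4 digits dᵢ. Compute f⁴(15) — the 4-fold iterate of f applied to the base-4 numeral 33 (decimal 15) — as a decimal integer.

15 = (3,3)_4 → 3³ + 3³ = 54
54 = (3,1,2)_4 → 3³ + 1³ + 2³ = 36
36 = (2,1,0)_4 → 2³ + 1³ + 0³ = 9
9 = (2,1)_4 → 2³ + 1³ = 9

9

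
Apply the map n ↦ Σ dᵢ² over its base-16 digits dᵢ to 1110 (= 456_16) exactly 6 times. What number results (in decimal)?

1110 = (4,5,6)_16 → 4² + 5² + 6² = 77
77 = (4,13)_16 → 4² + 13² = 185
185 = (11,9)_16 → 11² + 9² = 202
202 = (12,10)_16 → 12² + 10² = 244
244 = (15,4)_16 → 15² + 4² = 241
241 = (15,1)_16 → 15² + 1² = 226

226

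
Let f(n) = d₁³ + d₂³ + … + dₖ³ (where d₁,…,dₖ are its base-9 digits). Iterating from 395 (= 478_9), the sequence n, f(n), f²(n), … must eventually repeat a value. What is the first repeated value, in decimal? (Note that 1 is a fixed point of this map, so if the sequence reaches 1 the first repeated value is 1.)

27

395 = (4,7,8)_9 → 4³ + 7³ + 8³ = 919
919 = (1,2,3,1)_9 → 1³ + 2³ + 3³ + 1³ = 37
37 = (4,1)_9 → 4³ + 1³ = 65
65 = (7,2)_9 → 7³ + 2³ = 351
351 = (4,3,0)_9 → 4³ + 3³ + 0³ = 91
91 = (1,1,1)_9 → 1³ + 1³ + 1³ = 3
3 = (3)_9 → 3³ = 27
27 = (3,0)_9 → 3³ + 0³ = 27  — 27 already appeared earlier.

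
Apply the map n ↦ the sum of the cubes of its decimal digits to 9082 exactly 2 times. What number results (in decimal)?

802

9082 → 9³ + 0³ + 8³ + 2³ = 729 + 0 + 512 + 8 = 1249
1249 → 1³ + 2³ + 4³ + 9³ = 1 + 8 + 64 + 729 = 802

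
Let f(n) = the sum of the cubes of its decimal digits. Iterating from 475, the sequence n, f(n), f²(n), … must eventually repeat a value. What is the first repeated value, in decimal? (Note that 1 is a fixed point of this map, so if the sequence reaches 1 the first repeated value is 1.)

160

475 → 532
532 → 160
160 → 217
217 → 352
352 → 160  — 160 already appeared earlier.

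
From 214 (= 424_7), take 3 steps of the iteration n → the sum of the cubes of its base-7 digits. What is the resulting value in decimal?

214 = (4,2,4)_7 → 4³ + 2³ + 4³ = 136
136 = (2,5,3)_7 → 2³ + 5³ + 3³ = 160
160 = (3,1,6)_7 → 3³ + 1³ + 6³ = 244

244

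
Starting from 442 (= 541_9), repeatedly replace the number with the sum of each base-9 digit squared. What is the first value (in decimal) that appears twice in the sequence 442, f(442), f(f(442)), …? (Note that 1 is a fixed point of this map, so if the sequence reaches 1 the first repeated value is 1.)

74

442 = (5,4,1)_9 → 5² + 4² + 1² = 25 + 16 + 1 = 42
42 = (4,6)_9 → 4² + 6² = 16 + 36 = 52
52 = (5,7)_9 → 5² + 7² = 25 + 49 = 74
74 = (8,2)_9 → 8² + 2² = 64 + 4 = 68
68 = (7,5)_9 → 7² + 5² = 49 + 25 = 74  — 74 already appeared earlier.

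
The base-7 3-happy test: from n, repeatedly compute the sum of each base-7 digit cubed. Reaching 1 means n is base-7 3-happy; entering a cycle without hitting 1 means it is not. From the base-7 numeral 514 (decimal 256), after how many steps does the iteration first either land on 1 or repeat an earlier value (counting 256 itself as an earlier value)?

256 = (5,1,4)_7 → 190
190 = (3,6,1)_7 → 244
244 = (4,6,6)_7 → 496
496 = (1,3,0,6)_7 → 244  — 244 repeats.
That took 4 steps.

4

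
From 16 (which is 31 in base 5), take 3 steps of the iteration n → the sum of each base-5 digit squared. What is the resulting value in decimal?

16

16 = (3,1)_5 → 3² + 1² = 10
10 = (2,0)_5 → 2² + 0² = 4
4 = (4)_5 → 4² = 16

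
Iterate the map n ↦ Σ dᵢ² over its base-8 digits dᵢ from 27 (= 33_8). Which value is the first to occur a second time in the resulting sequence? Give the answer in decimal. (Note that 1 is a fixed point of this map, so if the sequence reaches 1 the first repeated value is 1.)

27 = (3,3)_8 → 3² + 3² = 9 + 9 = 18
18 = (2,2)_8 → 2² + 2² = 4 + 4 = 8
8 = (1,0)_8 → 1² + 0² = 1 + 0 = 1  — reached the fixed point 1.
1 → 1, so 1 is the first repeated value.

1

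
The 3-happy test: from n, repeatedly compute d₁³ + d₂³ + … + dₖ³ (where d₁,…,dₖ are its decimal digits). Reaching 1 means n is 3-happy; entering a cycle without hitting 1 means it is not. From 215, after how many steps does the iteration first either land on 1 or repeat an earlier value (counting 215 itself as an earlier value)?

6

215 → 2³ + 1³ + 5³ = 134
134 → 1³ + 3³ + 4³ = 92
92 → 9³ + 2³ = 737
737 → 7³ + 3³ + 7³ = 713
713 → 7³ + 1³ + 3³ = 371
371 → 3³ + 7³ + 1³ = 371  — 371 repeats.
That took 6 steps.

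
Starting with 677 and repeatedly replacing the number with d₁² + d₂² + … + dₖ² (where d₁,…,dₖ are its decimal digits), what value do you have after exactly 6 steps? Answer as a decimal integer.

677 → 6² + 7² + 7² = 36 + 49 + 49 = 134
134 → 1² + 3² + 4² = 1 + 9 + 16 = 26
26 → 2² + 6² = 4 + 36 = 40
40 → 4² + 0² = 16 + 0 = 16
16 → 1² + 6² = 1 + 36 = 37
37 → 3² + 7² = 9 + 49 = 58

58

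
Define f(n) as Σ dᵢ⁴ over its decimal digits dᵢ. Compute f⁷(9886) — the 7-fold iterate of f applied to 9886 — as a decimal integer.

9886 → 9⁴ + 8⁴ + 8⁴ + 6⁴ = 6561 + 4096 + 4096 + 1296 = 16049
16049 → 1⁴ + 6⁴ + 0⁴ + 4⁴ + 9⁴ = 1 + 1296 + 0 + 256 + 6561 = 8114
8114 → 8⁴ + 1⁴ + 1⁴ + 4⁴ = 4096 + 1 + 1 + 256 = 4354
4354 → 4⁴ + 3⁴ + 5⁴ + 4⁴ = 256 + 81 + 625 + 256 = 1218
1218 → 1⁴ + 2⁴ + 1⁴ + 8⁴ = 1 + 16 + 1 + 4096 = 4114
4114 → 4⁴ + 1⁴ + 1⁴ + 4⁴ = 256 + 1 + 1 + 256 = 514
514 → 5⁴ + 1⁴ + 4⁴ = 625 + 1 + 256 = 882

882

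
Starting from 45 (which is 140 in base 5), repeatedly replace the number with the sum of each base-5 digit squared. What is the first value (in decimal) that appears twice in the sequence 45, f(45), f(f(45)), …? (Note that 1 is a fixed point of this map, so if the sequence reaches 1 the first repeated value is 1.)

45 = (1,4,0)_5 → 1² + 4² + 0² = 17
17 = (3,2)_5 → 3² + 2² = 13
13 = (2,3)_5 → 2² + 3² = 13  — 13 already appeared earlier.

13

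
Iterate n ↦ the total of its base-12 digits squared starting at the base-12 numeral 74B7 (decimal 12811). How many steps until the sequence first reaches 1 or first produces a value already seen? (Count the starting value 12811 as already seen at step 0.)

8

12811 = (7,4,11,7)_12 → 7² + 4² + 11² + 7² = 49 + 16 + 121 + 49 = 235
235 = (1,7,7)_12 → 1² + 7² + 7² = 1 + 49 + 49 = 99
99 = (8,3)_12 → 8² + 3² = 64 + 9 = 73
73 = (6,1)_12 → 6² + 1² = 36 + 1 = 37
37 = (3,1)_12 → 3² + 1² = 9 + 1 = 10
10 = (10)_12 → 10² = 100
100 = (8,4)_12 → 8² + 4² = 64 + 16 = 80
80 = (6,8)_12 → 6² + 8² = 36 + 64 = 100  — 100 repeats.
That took 8 steps.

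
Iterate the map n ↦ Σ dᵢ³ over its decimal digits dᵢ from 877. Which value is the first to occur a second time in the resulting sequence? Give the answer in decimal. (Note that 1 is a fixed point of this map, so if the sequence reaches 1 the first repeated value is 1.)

1

877 → 8³ + 7³ + 7³ = 512 + 343 + 343 = 1198
1198 → 1³ + 1³ + 9³ + 8³ = 1 + 1 + 729 + 512 = 1243
1243 → 1³ + 2³ + 4³ + 3³ = 1 + 8 + 64 + 27 = 100
100 → 1³ + 0³ + 0³ = 1 + 0 + 0 = 1  — reached the fixed point 1.
1 → 1, so 1 is the first repeated value.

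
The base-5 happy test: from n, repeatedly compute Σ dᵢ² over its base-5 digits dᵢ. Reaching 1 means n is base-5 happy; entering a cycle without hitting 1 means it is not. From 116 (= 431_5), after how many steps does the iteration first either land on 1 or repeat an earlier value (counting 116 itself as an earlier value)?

116 = (4,3,1)_5 → 26
26 = (1,0,1)_5 → 2
2 = (2)_5 → 4
4 = (4)_5 → 16
16 = (3,1)_5 → 10
10 = (2,0)_5 → 4  — 4 repeats.
That took 6 steps.

6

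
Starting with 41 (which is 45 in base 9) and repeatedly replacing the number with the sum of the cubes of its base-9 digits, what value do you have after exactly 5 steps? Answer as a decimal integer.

409

41 = (4,5)_9 → 189
189 = (2,3,0)_9 → 35
35 = (3,8)_9 → 539
539 = (6,5,8)_9 → 853
853 = (1,1,4,7)_9 → 409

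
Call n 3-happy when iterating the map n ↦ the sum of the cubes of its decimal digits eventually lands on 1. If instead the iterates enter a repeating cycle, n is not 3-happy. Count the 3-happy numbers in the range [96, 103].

96: 96 → 945 → 918 → 1242 → 81 → 513 → 153 → 153  (repeats 153)
97: 97 → 1072 → 352 → 160 → 217 → 352  (repeats 352)
98: 98 → 1241 → 74 → 407 → 407  (repeats 407)
99: 99 → 1458 → 702 → 351 → 153 → 153  (repeats 153)
100: 100 → 1  (reaches 1)
101: 101 → 2 → 8 → 512 → 134 → 92 → 737 → 713 → 371 → 371  (repeats 371)
102: 102 → 9 → 729 → 1080 → 513 → 153 → 153  (repeats 153)
103: 103 → 28 → 520 → 133 → 55 → 250 → 133  (repeats 133)
3-happy: 100

1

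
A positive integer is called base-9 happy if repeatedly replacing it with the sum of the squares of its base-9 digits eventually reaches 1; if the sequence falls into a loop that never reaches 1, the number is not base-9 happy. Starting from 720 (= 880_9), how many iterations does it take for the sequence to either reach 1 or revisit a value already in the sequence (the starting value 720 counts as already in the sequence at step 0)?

7

720 = (8,8,0)_9 → 8² + 8² + 0² = 64 + 64 + 0 = 128
128 = (1,5,2)_9 → 1² + 5² + 2² = 1 + 25 + 4 = 30
30 = (3,3)_9 → 3² + 3² = 9 + 9 = 18
18 = (2,0)_9 → 2² + 0² = 4 + 0 = 4
4 = (4)_9 → 4² = 16
16 = (1,7)_9 → 1² + 7² = 1 + 49 = 50
50 = (5,5)_9 → 5² + 5² = 25 + 25 = 50  — 50 repeats.
That took 7 steps.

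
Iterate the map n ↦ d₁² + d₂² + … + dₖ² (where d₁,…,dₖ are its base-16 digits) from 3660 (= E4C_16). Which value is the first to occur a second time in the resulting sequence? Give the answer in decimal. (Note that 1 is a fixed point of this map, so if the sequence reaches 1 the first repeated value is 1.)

1

3660 = (14,4,12)_16 → 356
356 = (1,6,4)_16 → 53
53 = (3,5)_16 → 34
34 = (2,2)_16 → 8
8 = (8)_16 → 64
64 = (4,0)_16 → 16
16 = (1,0)_16 → 1  — reached the fixed point 1.
1 → 1, so 1 is the first repeated value.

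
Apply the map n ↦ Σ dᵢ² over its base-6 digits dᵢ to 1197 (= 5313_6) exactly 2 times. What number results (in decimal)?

6

1197 = (5,3,1,3)_6 → 5² + 3² + 1² + 3² = 25 + 9 + 1 + 9 = 44
44 = (1,1,2)_6 → 1² + 1² + 2² = 1 + 1 + 4 = 6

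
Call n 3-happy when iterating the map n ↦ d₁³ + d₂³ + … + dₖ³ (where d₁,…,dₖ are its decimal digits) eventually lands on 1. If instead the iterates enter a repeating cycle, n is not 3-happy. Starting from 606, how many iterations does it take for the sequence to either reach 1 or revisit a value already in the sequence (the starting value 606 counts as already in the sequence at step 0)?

7

606 → 6³ + 0³ + 6³ = 216 + 0 + 216 = 432
432 → 4³ + 3³ + 2³ = 64 + 27 + 8 = 99
99 → 9³ + 9³ = 729 + 729 = 1458
1458 → 1³ + 4³ + 5³ + 8³ = 1 + 64 + 125 + 512 = 702
702 → 7³ + 0³ + 2³ = 343 + 0 + 8 = 351
351 → 3³ + 5³ + 1³ = 27 + 125 + 1 = 153
153 → 1³ + 5³ + 3³ = 1 + 125 + 27 = 153  — 153 repeats.
That took 7 steps.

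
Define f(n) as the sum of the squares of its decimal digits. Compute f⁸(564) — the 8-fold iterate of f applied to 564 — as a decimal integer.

564 → 77
77 → 98
98 → 145
145 → 42
42 → 20
20 → 4
4 → 16
16 → 37

37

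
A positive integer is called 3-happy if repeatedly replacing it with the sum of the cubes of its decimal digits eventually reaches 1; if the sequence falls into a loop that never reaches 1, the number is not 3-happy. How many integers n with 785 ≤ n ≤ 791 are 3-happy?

1

785: 785 → 980 → 1241 → 74 → 407 → 407  (repeats 407)
786: 786 → 1071 → 345 → 216 → 225 → 141 → 66 → 432 → 99 → 1458 → 702 → 351 → 153 → 153  (repeats 153)
787: 787 → 1198 → 1243 → 100 → 1  (reaches 1)
788: 788 → 1367 → 587 → 980 → 1241 → 74 → 407 → 407  (repeats 407)
789: 789 → 1584 → 702 → 351 → 153 → 153  (repeats 153)
790: 790 → 1072 → 352 → 160 → 217 → 352  (repeats 352)
791: 791 → 1073 → 371 → 371  (repeats 371)
3-happy: 787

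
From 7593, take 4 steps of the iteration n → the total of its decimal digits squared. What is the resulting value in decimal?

25

7593 → 7² + 5² + 9² + 3² = 164
164 → 1² + 6² + 4² = 53
53 → 5² + 3² = 34
34 → 3² + 4² = 25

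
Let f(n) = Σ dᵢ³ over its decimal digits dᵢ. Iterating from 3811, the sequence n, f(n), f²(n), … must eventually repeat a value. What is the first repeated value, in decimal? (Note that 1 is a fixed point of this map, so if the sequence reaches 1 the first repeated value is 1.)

370

3811 → 541
541 → 190
190 → 730
730 → 370
370 → 370  — 370 already appeared earlier.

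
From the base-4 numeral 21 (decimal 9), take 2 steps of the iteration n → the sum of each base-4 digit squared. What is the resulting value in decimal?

2

9 = (2,1)_4 → 2² + 1² = 5
5 = (1,1)_4 → 1² + 1² = 2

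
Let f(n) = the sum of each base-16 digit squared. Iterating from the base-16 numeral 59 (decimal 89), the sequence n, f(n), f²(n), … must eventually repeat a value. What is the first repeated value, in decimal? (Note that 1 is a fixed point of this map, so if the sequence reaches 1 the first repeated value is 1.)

89 = (5,9)_16 → 5² + 9² = 106
106 = (6,10)_16 → 6² + 10² = 136
136 = (8,8)_16 → 8² + 8² = 128
128 = (8,0)_16 → 8² + 0² = 64
64 = (4,0)_16 → 4² + 0² = 16
16 = (1,0)_16 → 1² + 0² = 1  — reached the fixed point 1.
1 → 1, so 1 is the first repeated value.

1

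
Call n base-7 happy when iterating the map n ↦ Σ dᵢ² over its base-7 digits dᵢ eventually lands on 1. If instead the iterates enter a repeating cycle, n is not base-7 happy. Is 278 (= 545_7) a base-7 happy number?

278 = (5,4,5)_7 → 5² + 4² + 5² = 25 + 16 + 25 = 66
66 = (1,2,3)_7 → 1² + 2² + 3² = 1 + 4 + 9 = 14
14 = (2,0)_7 → 2² + 0² = 4 + 0 = 4
4 = (4)_7 → 4² = 16
16 = (2,2)_7 → 2² + 2² = 4 + 4 = 8
8 = (1,1)_7 → 1² + 1² = 1 + 1 = 2
2 = (2)_7 → 2² = 4  — 4 already seen; the sequence cycles without reaching 1.

not base-7 happy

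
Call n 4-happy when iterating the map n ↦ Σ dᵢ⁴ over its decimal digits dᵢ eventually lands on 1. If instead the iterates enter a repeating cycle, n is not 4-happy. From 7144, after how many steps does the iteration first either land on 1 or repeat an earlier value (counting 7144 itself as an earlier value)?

13

7144 → 7⁴ + 1⁴ + 4⁴ + 4⁴ = 2914
2914 → 2⁴ + 9⁴ + 1⁴ + 4⁴ = 6834
6834 → 6⁴ + 8⁴ + 3⁴ + 4⁴ = 5729
5729 → 5⁴ + 7⁴ + 2⁴ + 9⁴ = 9603
9603 → 9⁴ + 6⁴ + 0⁴ + 3⁴ = 7938
7938 → 7⁴ + 9⁴ + 3⁴ + 8⁴ = 13139
13139 → 1⁴ + 3⁴ + 1⁴ + 3⁴ + 9⁴ = 6725
6725 → 6⁴ + 7⁴ + 2⁴ + 5⁴ = 4338
4338 → 4⁴ + 3⁴ + 3⁴ + 8⁴ = 4514
4514 → 4⁴ + 5⁴ + 1⁴ + 4⁴ = 1138
1138 → 1⁴ + 1⁴ + 3⁴ + 8⁴ = 4179
4179 → 4⁴ + 1⁴ + 7⁴ + 9⁴ = 9219
9219 → 9⁴ + 2⁴ + 1⁴ + 9⁴ = 13139  — 13139 repeats.
That took 13 steps.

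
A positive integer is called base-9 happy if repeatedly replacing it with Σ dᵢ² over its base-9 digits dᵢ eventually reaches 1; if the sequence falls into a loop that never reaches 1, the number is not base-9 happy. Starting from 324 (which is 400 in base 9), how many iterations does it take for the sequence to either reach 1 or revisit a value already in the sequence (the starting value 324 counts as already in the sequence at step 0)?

324 = (4,0,0)_9 → 4² + 0² + 0² = 16
16 = (1,7)_9 → 1² + 7² = 50
50 = (5,5)_9 → 5² + 5² = 50  — 50 repeats.
That took 3 steps.

3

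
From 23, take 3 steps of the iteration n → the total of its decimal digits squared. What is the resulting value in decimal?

23 → 13
13 → 10
10 → 1

1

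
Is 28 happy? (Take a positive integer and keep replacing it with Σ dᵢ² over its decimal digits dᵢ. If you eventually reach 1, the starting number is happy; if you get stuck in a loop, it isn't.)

28 → 2² + 8² = 4 + 64 = 68
68 → 6² + 8² = 36 + 64 = 100
100 → 1² + 0² + 0² = 1 + 0 + 0 = 1  — reached 1.

happy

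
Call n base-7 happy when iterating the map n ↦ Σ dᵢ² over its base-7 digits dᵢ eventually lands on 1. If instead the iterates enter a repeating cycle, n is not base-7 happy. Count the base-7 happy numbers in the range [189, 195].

189: 189 → 45 → 45  — not base-7 happy
190: 190 → 46 → 52 → 10 → 10  — not base-7 happy
191: 191 → 49 → 1  — base-7 happy
192: 192 → 54 → 26 → 34 → 52 → 10 → 10  — not base-7 happy
193: 193 → 61 → 27 → 45 → 45  — not base-7 happy
194: 194 → 70 → 10 → 10  — not base-7 happy
195: 195 → 81 → 33 → 41 → 61 → 27 → 45 → 45  — not base-7 happy
base-7 happy: 191

1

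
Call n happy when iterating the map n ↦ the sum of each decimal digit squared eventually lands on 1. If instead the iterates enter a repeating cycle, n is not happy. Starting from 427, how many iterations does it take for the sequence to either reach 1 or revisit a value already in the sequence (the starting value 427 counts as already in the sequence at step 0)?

427 → 4² + 2² + 7² = 16 + 4 + 49 = 69
69 → 6² + 9² = 36 + 81 = 117
117 → 1² + 1² + 7² = 1 + 1 + 49 = 51
51 → 5² + 1² = 25 + 1 = 26
26 → 2² + 6² = 4 + 36 = 40
40 → 4² + 0² = 16 + 0 = 16
16 → 1² + 6² = 1 + 36 = 37
37 → 3² + 7² = 9 + 49 = 58
58 → 5² + 8² = 25 + 64 = 89
89 → 8² + 9² = 64 + 81 = 145
145 → 1² + 4² + 5² = 1 + 16 + 25 = 42
42 → 4² + 2² = 16 + 4 = 20
20 → 2² + 0² = 4 + 0 = 4
4 → 4² = 16  — 16 repeats.
That took 14 steps.

14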